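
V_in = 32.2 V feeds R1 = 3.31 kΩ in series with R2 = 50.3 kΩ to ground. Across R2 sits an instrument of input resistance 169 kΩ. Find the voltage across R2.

The load sits in parallel with R2, giving an effective lower resistance R2' = R2·R_L/(R2+R_L) = 38.76 kΩ.
Now apply the divider: V_out = 32.2 × 0.9213 = 29.67 V.
(Unloaded it would be 30.2 V; the load pulls it down.)

V_out ≈ 29.7 V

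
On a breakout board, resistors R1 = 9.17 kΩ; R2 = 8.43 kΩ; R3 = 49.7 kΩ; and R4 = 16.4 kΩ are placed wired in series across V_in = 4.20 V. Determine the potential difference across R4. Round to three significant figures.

V ≈ 0.823 V

ΣR = 9.17 + 8.43 + 49.7 + 16.4 = 83.70 kΩ.
Voltage divider: V = V_in · (16.40 / 83.70) = 4.20 × 0.1959 = 0.8229 V.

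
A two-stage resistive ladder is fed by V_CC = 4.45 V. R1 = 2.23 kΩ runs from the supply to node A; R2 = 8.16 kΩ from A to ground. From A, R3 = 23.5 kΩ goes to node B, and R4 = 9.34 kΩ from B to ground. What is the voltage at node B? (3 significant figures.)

V_B ≈ 0.944 V

Looking into the second stage from A: R3 + R4 = 32.84 kΩ appears in parallel with R2.
Effective lower resistance at A: R2 ‖ 32.84 = 6.536 kΩ.
First divider: V_A = V_CC · 6.536/(2.23 + 6.536) = 3.318 V.
Stage 2 is unloaded, so V_B = V_A · R4/(R3+R4) = 3.318 × 9.34/32.84 = 0.9437 V.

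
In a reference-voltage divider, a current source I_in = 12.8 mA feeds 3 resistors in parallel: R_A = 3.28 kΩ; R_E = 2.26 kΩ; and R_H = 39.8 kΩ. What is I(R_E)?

ΣG = 1/3.28 + 1/2.26 + 1/39.8 = 0.7725.
By the current-divider rule, I = I_in · G_k/ΣG = 12.8 × 0.5728 = 7.332 mA.

I ≈ 7.33 mA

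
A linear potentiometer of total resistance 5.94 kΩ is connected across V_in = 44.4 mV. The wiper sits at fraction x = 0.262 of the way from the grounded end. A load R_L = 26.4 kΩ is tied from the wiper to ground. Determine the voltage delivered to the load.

V_out ≈ 11.1 mV

Lower segment x·R_p = 1.556 kΩ; upper segment (1−x)·R_p = 4.384 kΩ.
(x·R_p) ‖ R_L = 1.470 kΩ.
V_out = 44.4 × 1.470/(4.384 + 1.470) = 11.15 mV.
(Unloaded: V_out = x·V_in = 11.6 mV.)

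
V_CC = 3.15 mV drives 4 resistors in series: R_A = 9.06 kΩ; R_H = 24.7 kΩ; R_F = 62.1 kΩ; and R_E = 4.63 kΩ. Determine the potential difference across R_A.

V ≈ 0.284 mV

ΣR = 9.06 + 24.7 + 62.1 + 4.63 = 100.5 kΩ.
Voltage divider: V = V_CC · (9.060 / 100.5) = 3.15 × 0.09016 = 0.2840 mV.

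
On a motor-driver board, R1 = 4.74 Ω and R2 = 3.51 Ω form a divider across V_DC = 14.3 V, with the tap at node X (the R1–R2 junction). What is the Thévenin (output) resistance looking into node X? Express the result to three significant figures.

With V_DC suppressed (replaced by a short), R_th = R1 ‖ R2 = (4.740 × 3.51)/(4.740 + 3.51) = 2.017 Ω.

R_th ≈ 2.02 Ω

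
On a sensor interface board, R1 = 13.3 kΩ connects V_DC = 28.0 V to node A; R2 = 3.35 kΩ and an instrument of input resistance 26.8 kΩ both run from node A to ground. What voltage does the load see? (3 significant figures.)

V_out ≈ 5.12 V

The load sits in parallel with R2, giving an effective lower resistance R2' = R2·R_L/(R2+R_L) = 2.978 kΩ.
Voltage divider with the loaded lower leg: V_out = 28.0 × 2.978/(13.3 + 2.978) = 28.0 × 0.1829 = 5.122 V.
(Unloaded it would be 5.63 V; the load pulls it down.)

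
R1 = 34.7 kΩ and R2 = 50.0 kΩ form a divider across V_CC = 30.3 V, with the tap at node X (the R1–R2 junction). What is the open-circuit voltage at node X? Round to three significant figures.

With X open, the divider is unloaded: V_th = 30.3 × 50.0/84.70 = 17.89 V.

V_th ≈ 17.9 V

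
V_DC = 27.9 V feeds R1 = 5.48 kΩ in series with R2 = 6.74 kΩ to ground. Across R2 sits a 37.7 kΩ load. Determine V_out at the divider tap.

V_out ≈ 14.2 V

The load sits in parallel with R2, giving an effective lower resistance R2' = R2·R_L/(R2+R_L) = 5.718 kΩ.
Voltage divider with the loaded lower leg: V_out = 27.9 × 5.718/(5.48 + 5.718) = 27.9 × 0.5106 = 14.25 V.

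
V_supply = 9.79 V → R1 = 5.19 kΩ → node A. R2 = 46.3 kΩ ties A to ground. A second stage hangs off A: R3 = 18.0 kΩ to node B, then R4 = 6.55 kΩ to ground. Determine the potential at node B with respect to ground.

Looking into the second stage from A: R3 + R4 = 24.55 kΩ appears in parallel with R2.
R2 ‖ (R3+R4) = 16.04 kΩ.
First divider: V_A = V_supply · 16.04/(5.19 + 16.04) = 7.397 V.
Stage 2 is unloaded, so V_B = V_A · R4/(R3+R4) = 7.397 × 6.55/24.55 = 1.974 V.

V_B ≈ 1.97 V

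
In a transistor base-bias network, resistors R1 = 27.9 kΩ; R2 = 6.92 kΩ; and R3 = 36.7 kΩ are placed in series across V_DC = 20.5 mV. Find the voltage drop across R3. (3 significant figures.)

Total series resistance ΣR = 27.9 + 6.92 + 36.7 = 71.52 kΩ.
V = V_DC · R/ΣR = 20.5 × 0.5131 = 10.52 mV.

V ≈ 10.5 mV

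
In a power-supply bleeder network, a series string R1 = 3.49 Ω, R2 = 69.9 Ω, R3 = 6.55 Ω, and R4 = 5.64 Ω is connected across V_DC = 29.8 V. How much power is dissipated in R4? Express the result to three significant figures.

ΣR = 85.58 Ω → I = 29.8/85.58 = 0.3482 A.
P = I²R = 0.1213 × 5.64 = 0.6839 W.

P ≈ 0.684 W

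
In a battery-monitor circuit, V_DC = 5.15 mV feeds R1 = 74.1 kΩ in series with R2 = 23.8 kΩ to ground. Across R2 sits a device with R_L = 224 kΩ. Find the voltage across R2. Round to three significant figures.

V_out ≈ 1.16 mV

R2 ‖ R_L = (23.8 × 224)/(23.8 + 224) = 21.51 kΩ.
Voltage divider with the loaded lower leg: V_out = 5.15 × 21.51/(74.1 + 21.51) = 5.15 × 0.2250 = 1.159 mV.
(Unloaded it would be 1.25 mV; the load pulls it down.)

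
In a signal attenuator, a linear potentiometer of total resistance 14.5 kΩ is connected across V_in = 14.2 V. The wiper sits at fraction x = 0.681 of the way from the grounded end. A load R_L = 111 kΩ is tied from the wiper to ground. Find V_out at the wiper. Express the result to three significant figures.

Lower segment x·R_p = 9.875 kΩ; upper segment (1−x)·R_p = 4.625 kΩ.
Lower segment in parallel with the load: 9.875 ‖ 111 = 9.068 kΩ.
V_out = 14.2 × 9.068/(4.625 + 9.068) = 9.403 V.

V_out ≈ 9.40 V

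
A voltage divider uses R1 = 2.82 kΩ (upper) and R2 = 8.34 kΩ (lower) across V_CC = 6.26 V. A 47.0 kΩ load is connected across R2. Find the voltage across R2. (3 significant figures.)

V_out ≈ 4.48 V

The load sits in parallel with R2, giving an effective lower resistance R2' = R2·R_L/(R2+R_L) = 7.083 kΩ.
Then V_out = V_CC · R2'/(R1 + R2') = 6.26 × 7.083/9.903 = 4.477 V.
(Unloaded it would be 4.68 V; the load pulls it down.)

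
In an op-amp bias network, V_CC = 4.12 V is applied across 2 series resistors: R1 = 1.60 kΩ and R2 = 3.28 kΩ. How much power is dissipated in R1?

ΣR = 4.880 kΩ → I = 4.12/4.880 = 0.8443 mA.
V(R1) = I·R = 1.351 V; P = V·I = 1.351 × 0.8443 = 1.140 mW.

P ≈ 1.14 mW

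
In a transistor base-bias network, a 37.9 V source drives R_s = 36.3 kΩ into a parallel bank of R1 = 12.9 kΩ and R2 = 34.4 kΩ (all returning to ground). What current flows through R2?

I ≈ 0.226 mA

Parallel bank: R_p = 1/(1/12.9 + 1/34.4) = 9.382 kΩ.
Node voltage V_A = V_supply · R_p/(R_s + R_p) = 37.9 × 0.2054 = 7.784 V.
I(R2) = V_A / R2 = 7.784/34.4 = 0.2263 mA.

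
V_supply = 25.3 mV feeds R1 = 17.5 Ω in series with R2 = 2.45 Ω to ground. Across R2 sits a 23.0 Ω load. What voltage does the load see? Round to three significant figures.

V_out ≈ 2.84 mV

R2 ‖ R_L = (2.45 × 23.0)/(2.45 + 23.0) = 2.214 Ω.
Now apply the divider: V_out = 25.3 × 0.1123 = 2.842 mV.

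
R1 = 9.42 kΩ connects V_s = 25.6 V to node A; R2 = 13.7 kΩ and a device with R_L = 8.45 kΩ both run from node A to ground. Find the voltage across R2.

V_out ≈ 9.14 V

The load sits in parallel with R2, giving an effective lower resistance R2' = R2·R_L/(R2+R_L) = 5.226 kΩ.
Now apply the divider: V_out = 25.6 × 0.3568 = 9.135 V.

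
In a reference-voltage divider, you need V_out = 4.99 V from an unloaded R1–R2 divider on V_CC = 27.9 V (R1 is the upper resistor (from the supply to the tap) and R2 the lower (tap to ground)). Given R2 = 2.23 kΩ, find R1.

R1 ≈ 10.2 kΩ

V_out/V_CC = R2/(R1+R2) = 0.1789.
R1 = R2·(1/k − 1) = 2.23 × 4.591 = 10.24 kΩ.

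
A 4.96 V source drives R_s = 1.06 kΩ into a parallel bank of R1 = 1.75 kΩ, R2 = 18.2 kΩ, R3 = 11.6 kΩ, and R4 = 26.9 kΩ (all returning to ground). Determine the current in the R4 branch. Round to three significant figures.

I ≈ 0.103 mA

Combine the parallel branches: R_p = (1/1.75 + 1/18.2 + 1/11.6 + 1/26.9)⁻¹ = 1.334 kΩ.
V_A by voltage divider: V_A = 4.96 × 1.334/(1.06 + 1.334) = 2.764 V.
Branch current I = V_A/R4 = 2.764/26.9 = 0.1027 mA.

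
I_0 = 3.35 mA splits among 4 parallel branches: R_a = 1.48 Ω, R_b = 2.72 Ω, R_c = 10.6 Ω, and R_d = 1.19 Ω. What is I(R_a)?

Total conductance ΣG = 1/1.48 + 1/2.72 + 1/10.6 + 1/1.19 = 1.978 (units of 1/Ω).
R_a takes the fraction G_k/ΣG = 0.6757/1.978 = 0.3416, so I = 3.35 × 0.3416 = 1.144 mA.

I ≈ 1.14 mA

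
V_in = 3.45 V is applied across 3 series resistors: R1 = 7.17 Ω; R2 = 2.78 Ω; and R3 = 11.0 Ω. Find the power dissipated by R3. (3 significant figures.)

P ≈ 0.298 W

Series current I = V_in/ΣR = 3.45/20.95 = 0.1647 A.
V(R3) = I·R = 1.811 V; P = V·I = 1.811 × 0.1647 = 0.2983 W.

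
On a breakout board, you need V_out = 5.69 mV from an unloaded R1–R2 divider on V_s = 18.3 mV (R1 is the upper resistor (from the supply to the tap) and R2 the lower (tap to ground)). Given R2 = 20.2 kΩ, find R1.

R1 ≈ 44.8 kΩ

The divider ratio is R2/(R1+R2) = 5.69/18.3 = 0.3109.
Rearranging, R1 = R2·(1−k)/k = 20.2 × 2.216 = 44.77 kΩ.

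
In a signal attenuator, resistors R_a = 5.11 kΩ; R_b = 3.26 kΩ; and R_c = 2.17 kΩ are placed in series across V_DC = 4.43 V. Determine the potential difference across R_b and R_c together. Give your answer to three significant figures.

V ≈ 2.28 V

ΣR = 5.11 + 3.26 + 2.17 = 10.54 kΩ.
R_{R_b..R_c} = 3.26 + 2.17 = 5.430 kΩ.
Voltage divider: V = V_DC · (5.430 / 10.54) = 4.43 × 0.5152 = 2.282 V.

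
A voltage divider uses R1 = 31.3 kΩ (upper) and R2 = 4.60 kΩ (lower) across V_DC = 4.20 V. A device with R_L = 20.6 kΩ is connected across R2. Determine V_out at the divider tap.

V_out ≈ 0.450 V

The load sits in parallel with R2, giving an effective lower resistance R2' = R2·R_L/(R2+R_L) = 3.760 kΩ.
Voltage divider with the loaded lower leg: V_out = 4.20 × 3.760/(31.3 + 3.760) = 4.20 × 0.1073 = 0.4505 V.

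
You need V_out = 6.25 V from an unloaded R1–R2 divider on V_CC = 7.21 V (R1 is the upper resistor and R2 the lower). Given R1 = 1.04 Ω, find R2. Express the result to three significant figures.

The divider ratio is R2/(R1+R2) = 6.25/7.21 = 0.8669.
Rearranging, R2 = R1·k/(1−k) = 1.04 × 6.510 = 6.771 Ω.

R2 ≈ 6.77 Ω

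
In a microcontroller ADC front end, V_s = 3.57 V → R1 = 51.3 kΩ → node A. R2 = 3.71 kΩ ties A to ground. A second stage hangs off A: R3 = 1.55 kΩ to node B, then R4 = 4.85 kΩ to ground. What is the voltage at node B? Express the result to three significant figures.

The second stage (R3 + R4 = 6.400 kΩ) loads node A in parallel with R2.
Effective lower resistance at A: R2 ‖ 6.400 = 2.349 kΩ.
First divider: V_A = V_s · 2.349/(51.3 + 2.349) = 0.1563 V.
Then the unloaded second divider: V_B = V_A × R4/(R3+R4) = 0.1563 × 0.7578 = 0.1184 V.

V_B ≈ 0.118 V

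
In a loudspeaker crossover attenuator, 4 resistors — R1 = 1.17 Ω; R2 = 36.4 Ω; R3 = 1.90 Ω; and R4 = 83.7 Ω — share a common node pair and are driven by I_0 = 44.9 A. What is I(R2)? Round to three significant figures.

I ≈ 0.868 A

Total conductance ΣG = 1/1.17 + 1/36.4 + 1/1.90 + 1/83.7 = 1.420 (units of 1/Ω).
By the current-divider rule, I = I_0 · G_k/ΣG = 44.9 × 0.01934 = 0.8684 A.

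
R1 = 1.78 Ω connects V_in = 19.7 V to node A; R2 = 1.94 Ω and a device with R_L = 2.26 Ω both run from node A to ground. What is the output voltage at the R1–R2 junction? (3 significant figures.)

The load sits in parallel with R2, giving an effective lower resistance R2' = R2·R_L/(R2+R_L) = 1.044 Ω.
Then V_out = V_in · R2'/(R1 + R2') = 19.7 × 1.044/2.824 = 7.282 V.
(Unloaded it would be 10.3 V; the load pulls it down.)

V_out ≈ 7.28 V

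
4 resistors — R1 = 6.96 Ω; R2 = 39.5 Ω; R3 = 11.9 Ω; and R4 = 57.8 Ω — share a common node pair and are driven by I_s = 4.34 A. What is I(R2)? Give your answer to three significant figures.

Total conductance ΣG = 1/6.96 + 1/39.5 + 1/11.9 + 1/57.8 = 0.2703 (units of 1/Ω).
Current divider: I(R2) = I_s · G_k/ΣG = 4.34 × (0.02532/0.2703) = 4.34 × 0.09365 = 0.4064 A.

I ≈ 0.406 A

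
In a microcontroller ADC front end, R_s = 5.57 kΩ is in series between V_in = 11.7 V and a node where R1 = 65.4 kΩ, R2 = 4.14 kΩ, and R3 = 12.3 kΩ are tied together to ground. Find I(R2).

I ≈ 0.980 mA

Equivalent of the parallel group: R_p = 2.957 kΩ.
V_A = 11.7 × 2.957/8.527 = 4.058 V.
I(R2) = V_A / R2 = 4.058/4.14 = 0.9801 mA.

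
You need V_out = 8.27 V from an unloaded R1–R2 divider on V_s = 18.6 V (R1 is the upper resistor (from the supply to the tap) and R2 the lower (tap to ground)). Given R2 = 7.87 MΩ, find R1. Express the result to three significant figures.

V_out/V_s = R2/(R1+R2) = 0.4446.
R1 = R2·(1/k − 1) = 7.87 × 1.249 = 9.830 MΩ.

R1 ≈ 9.83 MΩ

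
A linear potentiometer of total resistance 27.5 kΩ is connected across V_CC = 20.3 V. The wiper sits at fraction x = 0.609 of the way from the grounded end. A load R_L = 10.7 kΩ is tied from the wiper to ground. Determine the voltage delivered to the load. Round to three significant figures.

Split the track: R_lower = x·R_p = 16.75 kΩ, R_upper = (1−x)·R_p = 10.75 kΩ.
Lower segment in parallel with the load: 16.75 ‖ 10.7 = 6.529 kΩ.
Loaded-divider output: V_out = 20.3 × 0.3778 = 7.669 V.
(Unloaded: V_out = x·V_CC = 12.4 V.)

V_out ≈ 7.67 V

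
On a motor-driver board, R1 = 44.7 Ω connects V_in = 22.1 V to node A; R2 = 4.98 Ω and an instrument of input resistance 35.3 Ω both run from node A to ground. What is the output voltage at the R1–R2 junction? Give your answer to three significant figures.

V_out ≈ 1.97 V

R2 ‖ R_L = (4.98 × 35.3)/(4.98 + 35.3) = 4.364 Ω.
Voltage divider with the loaded lower leg: V_out = 22.1 × 4.364/(44.7 + 4.364) = 22.1 × 0.08895 = 1.966 V.
(Unloaded it would be 2.22 V; the load pulls it down.)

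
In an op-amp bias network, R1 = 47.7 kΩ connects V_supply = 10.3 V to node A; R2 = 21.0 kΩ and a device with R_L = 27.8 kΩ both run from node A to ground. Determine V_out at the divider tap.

First combine the lower leg with the load: R2 ‖ R_L = 11.96 kΩ.
Then V_out = V_supply · R2'/(R1 + R2') = 10.3 × 11.96/59.66 = 2.065 V.
(Unloaded it would be 3.15 V; the load pulls it down.)

V_out ≈ 2.07 V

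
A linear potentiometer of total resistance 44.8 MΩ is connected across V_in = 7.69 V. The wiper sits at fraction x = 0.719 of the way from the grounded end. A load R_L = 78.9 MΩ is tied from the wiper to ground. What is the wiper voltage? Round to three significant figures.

Split the track: R_lower = x·R_p = 32.21 MΩ, R_upper = (1−x)·R_p = 12.59 MΩ.
Lower segment in parallel with the load: 32.21 ‖ 78.9 = 22.87 MΩ.
Then V_out = V_in · 22.87/(12.59 + 22.87) = 4.960 V.
(Unloaded: V_out = x·V_in = 5.53 V.)

V_out ≈ 4.96 V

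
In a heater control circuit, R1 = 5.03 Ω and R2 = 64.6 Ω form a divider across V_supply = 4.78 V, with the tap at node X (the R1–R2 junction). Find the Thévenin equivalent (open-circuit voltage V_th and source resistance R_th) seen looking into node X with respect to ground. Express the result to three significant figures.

V_th ≈ 4.43 V, R_th ≈ 4.67 Ω

V_th is the unloaded tap voltage: V_supply · R2/(R1+R2) = 4.78 × 0.9278 = 4.435 V.
Zeroing V_supply shorts the top of R1 to ground, so R_th = R1 ‖ R2 = 4.667 Ω.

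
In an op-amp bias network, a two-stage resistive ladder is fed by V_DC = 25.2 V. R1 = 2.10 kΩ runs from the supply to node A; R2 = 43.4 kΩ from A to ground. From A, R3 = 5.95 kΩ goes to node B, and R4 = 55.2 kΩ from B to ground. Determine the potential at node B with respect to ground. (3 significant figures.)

Node A sees R2 in parallel with the series input of stage 2, R3 + R4 = 61.15 kΩ.
R2 ‖ (R3+R4) = 25.38 kΩ.
So V_A = 25.2 × 0.9236 = 23.27 V.
Then the unloaded second divider: V_B = V_A × R4/(R3+R4) = 23.27 × 0.9027 = 21.01 V.

V_B ≈ 21.0 V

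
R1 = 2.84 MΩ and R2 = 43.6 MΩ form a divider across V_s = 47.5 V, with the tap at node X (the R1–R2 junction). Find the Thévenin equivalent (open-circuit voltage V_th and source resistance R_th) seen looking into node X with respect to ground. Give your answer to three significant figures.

V_th is the unloaded tap voltage: V_s · R2/(R1+R2) = 47.5 × 0.9388 = 44.60 V.
Looking into X with the source shorted: R_th = R1·R2/(R1+R2) = 2.840 × 43.6/46.44 = 2.666 MΩ.

V_th ≈ 44.6 V, R_th ≈ 2.67 MΩ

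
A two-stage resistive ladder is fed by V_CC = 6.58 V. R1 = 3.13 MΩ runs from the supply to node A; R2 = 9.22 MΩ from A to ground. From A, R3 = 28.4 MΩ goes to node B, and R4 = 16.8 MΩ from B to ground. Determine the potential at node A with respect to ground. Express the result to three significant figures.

V_A ≈ 4.67 V

Node A sees R2 in parallel with the series input of stage 2, R3 + R4 = 45.20 MΩ.
R2 ‖ (R3+R4) = 7.658 MΩ.
First divider: V_A = V_CC · 7.658/(3.13 + 7.658) = 4.671 V.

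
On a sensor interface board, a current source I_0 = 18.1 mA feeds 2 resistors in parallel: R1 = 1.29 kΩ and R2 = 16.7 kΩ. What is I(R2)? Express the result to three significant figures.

For two parallel branches, I_k = I_0 · (other R)/(sum of R).
I(R2) = 18.1 × 1.29/(1.29 + 16.7) = 18.1 × 0.07171 = 1.298 mA.

I ≈ 1.30 mA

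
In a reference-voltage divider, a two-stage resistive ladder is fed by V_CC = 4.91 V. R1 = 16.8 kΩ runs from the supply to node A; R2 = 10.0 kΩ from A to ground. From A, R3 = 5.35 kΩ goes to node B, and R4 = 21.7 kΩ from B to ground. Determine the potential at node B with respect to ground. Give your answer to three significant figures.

V_B ≈ 1.19 V

The second stage (R3 + R4 = 27.05 kΩ) loads node A in parallel with R2.
Effective lower resistance at A: R2 ‖ 27.05 = 7.301 kΩ.
So V_A = 4.91 × 0.3029 = 1.487 V.
V_B = V_A × 0.8022 = 1.193 V.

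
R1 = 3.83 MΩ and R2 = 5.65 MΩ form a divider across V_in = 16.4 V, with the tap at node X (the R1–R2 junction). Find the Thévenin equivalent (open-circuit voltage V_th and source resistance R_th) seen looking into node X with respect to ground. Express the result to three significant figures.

V_th ≈ 9.77 V, R_th ≈ 2.28 MΩ

Open-circuit (no load on X): V_th = V_in · R2/(R1 + R2) = 16.4 × 5.65/(3.830 + 5.65) = 9.774 V.
With V_in suppressed (replaced by a short), R_th = R1 ‖ R2 = (3.830 × 5.65)/(3.830 + 5.65) = 2.283 MΩ.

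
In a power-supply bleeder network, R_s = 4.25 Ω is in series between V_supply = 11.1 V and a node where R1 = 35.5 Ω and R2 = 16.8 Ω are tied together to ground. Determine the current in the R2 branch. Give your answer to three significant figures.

Equivalent of the parallel group: R_p = 11.40 Ω.
V_A = 11.1 × 11.40/15.65 = 8.086 V.
Branch current I = V_A/R2 = 8.086/16.8 = 0.4813 A.
(Equivalently: I_total = 0.7091 A, then current-divider fraction G_k/ΣG = 0.6788.)

I ≈ 0.481 A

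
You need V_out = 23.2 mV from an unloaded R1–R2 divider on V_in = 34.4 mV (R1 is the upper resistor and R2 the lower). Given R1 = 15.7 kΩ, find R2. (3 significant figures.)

Required fraction k = V_out/V_in = 0.6744.
So R2 = R1 · V_out/(V_in − V_out) = 15.7 × 23.2/(34.4 − 23.2) = 15.7 × 2.071 = 32.52 kΩ.

R2 ≈ 32.5 kΩ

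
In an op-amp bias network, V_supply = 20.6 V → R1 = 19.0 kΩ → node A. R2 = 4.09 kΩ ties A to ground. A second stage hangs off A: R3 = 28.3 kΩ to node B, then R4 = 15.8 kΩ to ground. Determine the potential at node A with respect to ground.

The second stage (R3 + R4 = 44.10 kΩ) loads node A in parallel with R2.
Effective lower resistance at A: R2 ‖ 44.10 = 3.743 kΩ.
V_A = 20.6 × 3.743/(19.0 + 3.743) = 3.390 V.

V_A ≈ 3.39 V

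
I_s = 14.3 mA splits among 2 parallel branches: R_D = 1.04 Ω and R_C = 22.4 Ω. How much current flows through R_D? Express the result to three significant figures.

For two parallel branches, I_k = I_s · (other R)/(sum of R).
I(R_D) = 14.3 × 22.4/(1.04 + 22.4) = 14.3 × 0.9556 = 13.67 mA.

I ≈ 13.7 mA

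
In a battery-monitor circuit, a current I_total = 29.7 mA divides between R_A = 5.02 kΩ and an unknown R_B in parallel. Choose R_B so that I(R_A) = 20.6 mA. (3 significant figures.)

R_B ≈ 11.4 kΩ

The fraction through R_A equals R_B/(R_A+R_B).
20.6/29.7 = R_B/(R_A + R_B) → R_B = R_A · (0.6936)/(1 − 0.6936) = 5.02 × 2.264 = 11.36 kΩ.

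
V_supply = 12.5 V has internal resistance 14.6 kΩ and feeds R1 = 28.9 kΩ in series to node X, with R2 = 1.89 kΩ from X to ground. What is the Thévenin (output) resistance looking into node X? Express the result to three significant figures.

R1' = 14.6 + 28.9 = 43.50 kΩ (source resistance + R1).
Looking into X with the source shorted: R_th = R1'·R2/(R1'+R2) = 43.50 × 1.89/45.39 = 1.811 kΩ.

R_th ≈ 1.81 kΩ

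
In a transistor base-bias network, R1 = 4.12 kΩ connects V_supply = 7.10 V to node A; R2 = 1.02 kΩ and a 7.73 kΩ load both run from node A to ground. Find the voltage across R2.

R2 ‖ R_L = (1.02 × 7.73)/(1.02 + 7.73) = 0.9011 kΩ.
Then V_out = V_supply · R2'/(R1 + R2') = 7.10 × 0.9011/5.021 = 1.274 V.

V_out ≈ 1.27 V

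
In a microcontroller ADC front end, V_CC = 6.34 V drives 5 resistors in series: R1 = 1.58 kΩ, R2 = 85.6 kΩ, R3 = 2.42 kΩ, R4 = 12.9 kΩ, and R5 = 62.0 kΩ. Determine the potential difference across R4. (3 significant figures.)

Series total: ΣR = 1.58 + 85.6 + 2.42 + 12.9 + 62.0 = 164.5 kΩ.
By the voltage-divider rule, V = 6.34 × 12.90/164.5 = 0.4972 V.

V ≈ 0.497 V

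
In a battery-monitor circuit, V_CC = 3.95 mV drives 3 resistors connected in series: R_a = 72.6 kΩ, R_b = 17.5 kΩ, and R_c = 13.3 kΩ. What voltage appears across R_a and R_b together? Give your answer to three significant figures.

V ≈ 3.44 mV

Series total: ΣR = 72.6 + 17.5 + 13.3 = 103.4 kΩ.
R_{R_a..R_b} = 72.6 + 17.5 = 90.10 kΩ.
Voltage divider: V = V_CC · (90.10 / 103.4) = 3.95 × 0.8714 = 3.442 mV.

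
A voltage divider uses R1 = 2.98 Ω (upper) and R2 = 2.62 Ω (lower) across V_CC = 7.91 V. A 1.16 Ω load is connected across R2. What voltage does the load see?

V_out ≈ 1.68 V

First combine the lower leg with the load: R2 ‖ R_L = 0.8040 Ω.
Now apply the divider: V_out = 7.91 × 0.2125 = 1.681 V.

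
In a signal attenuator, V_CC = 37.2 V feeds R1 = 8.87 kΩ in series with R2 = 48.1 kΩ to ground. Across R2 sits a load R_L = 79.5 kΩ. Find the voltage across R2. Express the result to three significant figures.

The load sits in parallel with R2, giving an effective lower resistance R2' = R2·R_L/(R2+R_L) = 29.97 kΩ.
Now apply the divider: V_out = 37.2 × 0.7716 = 28.70 V.

V_out ≈ 28.7 V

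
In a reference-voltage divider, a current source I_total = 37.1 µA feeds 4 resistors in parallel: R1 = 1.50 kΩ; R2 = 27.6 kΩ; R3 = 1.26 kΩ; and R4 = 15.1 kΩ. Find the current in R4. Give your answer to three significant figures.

Conductances: ΣG = 1/1.50 + 1/27.6 + 1/1.26 + 1/15.1 = 1.563 (1/kΩ).
By the current-divider rule, I = I_total · G_k/ΣG = 37.1 × 0.04238 = 1.572 µA.

I ≈ 1.57 µA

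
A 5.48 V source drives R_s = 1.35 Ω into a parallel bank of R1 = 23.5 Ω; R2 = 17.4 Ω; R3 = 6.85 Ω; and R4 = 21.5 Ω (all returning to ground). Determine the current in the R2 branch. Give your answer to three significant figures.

I ≈ 0.226 A

Combine the parallel branches: R_p = (1/23.5 + 1/17.4 + 1/6.85 + 1/21.5)⁻¹ = 3.419 Ω.
V_A by voltage divider: V_A = 5.48 × 3.419/(1.35 + 3.419) = 3.929 V.
I(R2) = V_A / R2 = 3.929/17.4 = 0.2258 A.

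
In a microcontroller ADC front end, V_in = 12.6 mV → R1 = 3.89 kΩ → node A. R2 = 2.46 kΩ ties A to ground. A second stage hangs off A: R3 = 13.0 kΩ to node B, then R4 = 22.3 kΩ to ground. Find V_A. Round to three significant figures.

The second stage (R3 + R4 = 35.30 kΩ) loads node A in parallel with R2.
Effective lower resistance at A: R2 ‖ 35.30 = 2.300 kΩ.
First divider: V_A = V_in · 2.300/(3.89 + 2.300) = 4.681 mV.

V_A ≈ 4.68 mV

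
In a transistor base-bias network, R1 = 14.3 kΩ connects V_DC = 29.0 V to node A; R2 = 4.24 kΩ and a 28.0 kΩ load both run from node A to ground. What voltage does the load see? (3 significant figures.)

V_out ≈ 5.94 V

The load sits in parallel with R2, giving an effective lower resistance R2' = R2·R_L/(R2+R_L) = 3.682 kΩ.
Voltage divider with the loaded lower leg: V_out = 29.0 × 3.682/(14.3 + 3.682) = 29.0 × 0.2048 = 5.939 V.
(Unloaded it would be 6.63 V; the load pulls it down.)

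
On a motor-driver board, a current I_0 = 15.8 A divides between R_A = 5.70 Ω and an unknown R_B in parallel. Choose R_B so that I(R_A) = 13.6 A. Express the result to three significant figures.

R_B ≈ 35.2 Ω

In a two-way split, I_A/I_0 = R_B/(R_A + R_B).
With f = 0.8608, R_B = R_A · f/(1−f) = 5.70 × 6.182 = 35.24 Ω.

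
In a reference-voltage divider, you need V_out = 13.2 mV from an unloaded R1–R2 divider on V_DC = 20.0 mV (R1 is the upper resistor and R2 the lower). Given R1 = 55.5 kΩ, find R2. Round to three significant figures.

The divider ratio is R2/(R1+R2) = 13.2/20.0 = 0.6600.
Rearranging, R2 = R1·k/(1−k) = 55.5 × 1.941 = 107.7 kΩ.

R2 ≈ 108 kΩ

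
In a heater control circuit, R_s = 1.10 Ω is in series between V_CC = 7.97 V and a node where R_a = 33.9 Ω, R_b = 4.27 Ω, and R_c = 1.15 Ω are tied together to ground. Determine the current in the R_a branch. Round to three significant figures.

I ≈ 0.105 A

Parallel bank: R_p = 1/(1/33.9 + 1/4.27 + 1/1.15) = 0.8824 Ω.
V_A = 7.97 × 0.8824/1.982 = 3.548 V.
I(R_a) = V_A / R_a = 3.548/33.9 = 0.1046 A.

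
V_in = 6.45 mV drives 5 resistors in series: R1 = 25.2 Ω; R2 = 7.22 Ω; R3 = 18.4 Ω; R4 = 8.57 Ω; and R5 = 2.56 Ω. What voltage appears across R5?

Series total: ΣR = 25.2 + 7.22 + 18.4 + 8.57 + 2.56 = 61.95 Ω.
Voltage divider: V = V_in · (2.560 / 61.95) = 6.45 × 0.04132 = 0.2665 mV.

V ≈ 0.267 mV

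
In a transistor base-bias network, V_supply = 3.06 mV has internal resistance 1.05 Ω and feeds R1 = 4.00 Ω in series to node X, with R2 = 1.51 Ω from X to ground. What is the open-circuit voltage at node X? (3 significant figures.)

R1' = 1.05 + 4.00 = 5.050 Ω (source resistance + R1).
Open-circuit (no load on X): V_th = V_supply · R2/(R1' + R2) = 3.06 × 1.51/(5.050 + 1.51) = 0.7044 mV.

V_th ≈ 0.704 mV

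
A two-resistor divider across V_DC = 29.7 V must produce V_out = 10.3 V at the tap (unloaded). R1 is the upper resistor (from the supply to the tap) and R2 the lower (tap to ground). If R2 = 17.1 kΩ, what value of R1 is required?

V_out/V_DC = R2/(R1+R2) = 0.3468.
So R1 = R2 · (V_DC/V_out − 1) = 17.1 × (29.7/10.3 − 1) = 17.1 × 1.883 = 32.21 kΩ.

R1 ≈ 32.2 kΩ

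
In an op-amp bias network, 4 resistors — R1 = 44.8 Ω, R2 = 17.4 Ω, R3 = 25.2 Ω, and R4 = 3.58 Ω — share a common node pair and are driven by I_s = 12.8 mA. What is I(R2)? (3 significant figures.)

I ≈ 1.84 mA

Conductances: ΣG = 1/44.8 + 1/17.4 + 1/25.2 + 1/3.58 = 0.3988 (1/Ω).
Current divider: I(R2) = I_s · G_k/ΣG = 12.8 × (0.05747/0.3988) = 12.8 × 0.1441 = 1.845 mA.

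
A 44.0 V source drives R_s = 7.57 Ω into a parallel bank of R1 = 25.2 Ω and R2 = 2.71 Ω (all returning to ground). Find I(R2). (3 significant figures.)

Equivalent of the parallel group: R_p = 2.447 Ω.
Node voltage V_A = V_supply · R_p/(R_s + R_p) = 44.0 × 0.2443 = 10.75 V.
I(R2) = V_A / R2 = 10.75/2.71 = 3.966 A.
(Equivalently: I_total = 4.393 A, then current-divider fraction G_k/ΣG = 0.9029.)

I ≈ 3.97 A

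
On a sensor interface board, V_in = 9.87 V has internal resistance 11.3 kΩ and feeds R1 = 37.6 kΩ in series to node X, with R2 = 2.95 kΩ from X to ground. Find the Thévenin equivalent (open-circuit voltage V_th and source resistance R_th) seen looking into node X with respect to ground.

V_th ≈ 0.562 V, R_th ≈ 2.78 kΩ

R1' = 11.3 + 37.6 = 48.90 kΩ (source resistance + R1).
V_th is the unloaded tap voltage: V_in · R2/(R1'+R2) = 9.87 × 0.05689 = 0.5616 V.
With V_in suppressed (replaced by a short), R_th = R1' ‖ R2 = (48.90 × 2.95)/(48.90 + 2.95) = 2.782 kΩ.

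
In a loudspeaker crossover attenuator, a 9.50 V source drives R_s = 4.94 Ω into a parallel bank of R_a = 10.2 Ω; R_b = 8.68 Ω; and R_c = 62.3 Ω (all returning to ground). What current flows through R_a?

I ≈ 0.437 A

Equivalent of the parallel group: R_p = 4.361 Ω.
Node voltage V_A = V_in · R_p/(R_s + R_p) = 9.50 × 0.4689 = 4.454 V.
Branch current I = V_A/R_a = 4.454/10.2 = 0.4367 A.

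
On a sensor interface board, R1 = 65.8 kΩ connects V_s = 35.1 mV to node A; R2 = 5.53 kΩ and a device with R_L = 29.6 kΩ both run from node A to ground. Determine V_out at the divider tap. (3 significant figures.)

The load sits in parallel with R2, giving an effective lower resistance R2' = R2·R_L/(R2+R_L) = 4.659 kΩ.
Then V_out = V_s · R2'/(R1 + R2') = 35.1 × 4.659/70.46 = 2.321 mV.
(Unloaded it would be 2.72 mV; the load pulls it down.)

V_out ≈ 2.32 mV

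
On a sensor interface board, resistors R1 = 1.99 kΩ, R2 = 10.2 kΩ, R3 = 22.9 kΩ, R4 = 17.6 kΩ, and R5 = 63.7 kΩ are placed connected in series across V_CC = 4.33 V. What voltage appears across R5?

ΣR = 1.99 + 10.2 + 22.9 + 17.6 + 63.7 = 116.4 kΩ.
Voltage divider: V = V_CC · (63.70 / 116.4) = 4.33 × 0.5473 = 2.370 V.

V ≈ 2.37 V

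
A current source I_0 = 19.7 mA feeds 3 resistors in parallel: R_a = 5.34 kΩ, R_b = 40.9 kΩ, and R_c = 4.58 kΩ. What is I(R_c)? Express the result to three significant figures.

Total conductance ΣG = 1/5.34 + 1/40.9 + 1/4.58 = 0.4301 (units of 1/kΩ).
R_c takes the fraction G_k/ΣG = 0.2183/0.4301 = 0.5077, so I = 19.7 × 0.5077 = 10.00 mA.

I ≈ 10.0 mA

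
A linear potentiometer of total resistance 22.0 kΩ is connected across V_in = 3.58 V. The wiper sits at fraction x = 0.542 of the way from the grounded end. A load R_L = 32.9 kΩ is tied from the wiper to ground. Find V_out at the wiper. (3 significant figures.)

V_out ≈ 1.66 V

Lower segment x·R_p = 11.92 kΩ; upper segment (1−x)·R_p = 10.08 kΩ.
Lower segment in parallel with the load: 11.92 ‖ 32.9 = 8.752 kΩ.
V_out = 3.58 × 8.752/(10.08 + 8.752) = 1.664 V.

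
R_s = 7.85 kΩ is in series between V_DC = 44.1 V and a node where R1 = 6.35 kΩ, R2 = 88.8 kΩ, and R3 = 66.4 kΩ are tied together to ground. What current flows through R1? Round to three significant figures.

Equivalent of the parallel group: R_p = 5.441 kΩ.
V_A = 44.1 × 5.441/13.29 = 18.05 V.
Branch current I = V_A/R1 = 18.05/6.35 = 2.843 mA.

I ≈ 2.84 mA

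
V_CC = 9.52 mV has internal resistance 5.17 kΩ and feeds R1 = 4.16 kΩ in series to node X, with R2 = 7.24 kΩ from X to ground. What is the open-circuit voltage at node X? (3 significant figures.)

V_th ≈ 4.16 mV

R1' = 5.17 + 4.16 = 9.330 kΩ (source resistance + R1).
With X open, the divider is unloaded: V_th = 9.52 × 7.24/16.57 = 4.160 mV.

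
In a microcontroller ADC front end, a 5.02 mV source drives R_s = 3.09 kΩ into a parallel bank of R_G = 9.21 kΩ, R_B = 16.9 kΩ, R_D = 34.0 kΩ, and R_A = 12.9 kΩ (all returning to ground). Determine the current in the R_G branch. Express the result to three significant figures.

Parallel bank: R_p = 1/(1/9.21 + 1/16.9 + 1/34.0 + 1/12.9) = 3.641 kΩ.
Node voltage V_A = V_CC · R_p/(R_s + R_p) = 5.02 × 0.5409 = 2.715 mV.
Branch current I = V_A/R_G = 2.715/9.21 = 0.2948 µA.

I ≈ 0.295 µA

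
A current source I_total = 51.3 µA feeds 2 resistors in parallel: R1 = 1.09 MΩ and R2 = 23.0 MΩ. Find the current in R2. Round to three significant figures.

Two-branch current divider: I_k = I_total · R_other/(R_1 + R_2).
So I = 51.3 × 1.09/24.09 = 2.321 µA.

I ≈ 2.32 µA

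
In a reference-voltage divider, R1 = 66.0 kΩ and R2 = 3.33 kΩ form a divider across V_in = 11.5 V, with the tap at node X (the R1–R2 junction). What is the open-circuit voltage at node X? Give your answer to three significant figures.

Open-circuit (no load on X): V_th = V_in · R2/(R1 + R2) = 11.5 × 3.33/(66.00 + 3.33) = 0.5524 V.

V_th ≈ 0.552 V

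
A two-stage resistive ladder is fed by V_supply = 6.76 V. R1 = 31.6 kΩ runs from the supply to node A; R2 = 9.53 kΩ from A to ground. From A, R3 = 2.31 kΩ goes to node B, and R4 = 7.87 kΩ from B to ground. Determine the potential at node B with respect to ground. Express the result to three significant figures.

Looking into the second stage from A: R3 + R4 = 10.18 kΩ appears in parallel with R2.
Effective lower resistance at A: R2 ‖ 10.18 = 4.922 kΩ.
First divider: V_A = V_supply · 4.922/(31.6 + 4.922) = 0.9111 V.
Stage 2 is unloaded, so V_B = V_A · R4/(R3+R4) = 0.9111 × 7.87/10.18 = 0.7043 V.

V_B ≈ 0.704 V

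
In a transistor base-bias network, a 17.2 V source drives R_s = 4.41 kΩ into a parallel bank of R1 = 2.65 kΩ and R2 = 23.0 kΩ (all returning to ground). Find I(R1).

I ≈ 2.27 mA

Equivalent of the parallel group: R_p = 2.376 kΩ.
V_A = 17.2 × 2.376/6.786 = 6.023 V.
Branch current I = V_A/R1 = 6.023/2.65 = 2.273 mA.
(Check via current divider: I_total = 2.535 mA; share G_k/ΣG = 0.8967 → same result.)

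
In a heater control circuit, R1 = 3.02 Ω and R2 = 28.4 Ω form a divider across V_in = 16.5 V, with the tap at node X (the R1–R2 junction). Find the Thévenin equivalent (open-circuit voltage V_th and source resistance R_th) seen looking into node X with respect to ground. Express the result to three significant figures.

V_th ≈ 14.9 V, R_th ≈ 2.73 Ω

With X open, the divider is unloaded: V_th = 16.5 × 28.4/31.42 = 14.91 V.
Looking into X with the source shorted: R_th = R1·R2/(R1+R2) = 3.020 × 28.4/31.42 = 2.730 Ω.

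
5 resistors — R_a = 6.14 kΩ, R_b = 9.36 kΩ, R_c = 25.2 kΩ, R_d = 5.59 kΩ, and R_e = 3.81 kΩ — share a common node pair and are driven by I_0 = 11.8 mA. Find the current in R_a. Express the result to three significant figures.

Conductances: ΣG = 1/6.14 + 1/9.36 + 1/25.2 + 1/5.59 + 1/3.81 = 0.7507 (1/kΩ).
R_a takes the fraction G_k/ΣG = 0.1629/0.7507 = 0.2169, so I = 11.8 × 0.2169 = 2.560 mA.

I ≈ 2.56 mA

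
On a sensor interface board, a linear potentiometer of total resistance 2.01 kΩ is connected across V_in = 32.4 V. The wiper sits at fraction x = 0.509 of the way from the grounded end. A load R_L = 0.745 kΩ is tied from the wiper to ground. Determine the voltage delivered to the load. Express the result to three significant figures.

The pot divides into 0.9869 kΩ above the wiper and 1.023 kΩ below.
(x·R_p) ‖ R_L = 0.4311 kΩ.
V_out = 32.4 × 0.4311/(0.9869 + 0.4311) = 9.850 V.
(Unloaded: V_out = x·V_in = 16.5 V.)

V_out ≈ 9.85 V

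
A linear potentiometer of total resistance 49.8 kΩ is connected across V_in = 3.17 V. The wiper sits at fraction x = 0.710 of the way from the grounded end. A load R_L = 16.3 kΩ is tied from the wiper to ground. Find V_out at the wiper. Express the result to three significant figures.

V_out ≈ 1.38 V

Split the track: R_lower = x·R_p = 35.36 kΩ, R_upper = (1−x)·R_p = 14.44 kΩ.
Lower segment in parallel with the load: 35.36 ‖ 16.3 = 11.16 kΩ.
V_out = 3.17 × 11.16/(14.44 + 11.16) = 1.382 V.
(Unloaded: V_out = x·V_in = 2.25 V.)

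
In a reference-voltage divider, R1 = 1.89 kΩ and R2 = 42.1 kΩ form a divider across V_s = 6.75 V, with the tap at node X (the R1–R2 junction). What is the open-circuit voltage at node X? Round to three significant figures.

V_th ≈ 6.46 V

V_th is the unloaded tap voltage: V_s · R2/(R1+R2) = 6.75 × 0.9570 = 6.460 V.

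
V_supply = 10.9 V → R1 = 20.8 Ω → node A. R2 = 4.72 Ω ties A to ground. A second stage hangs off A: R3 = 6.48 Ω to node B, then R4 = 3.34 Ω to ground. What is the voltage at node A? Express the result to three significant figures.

V_A ≈ 1.45 V

Node A sees R2 in parallel with the series input of stage 2, R3 + R4 = 9.820 Ω.
R2 ‖ (R3+R4) = 3.188 Ω.
So V_A = 10.9 × 0.1329 = 1.449 V.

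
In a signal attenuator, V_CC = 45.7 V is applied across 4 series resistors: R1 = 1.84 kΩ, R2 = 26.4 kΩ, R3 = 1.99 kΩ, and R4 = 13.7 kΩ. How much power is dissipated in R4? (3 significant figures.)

P ≈ 14.8 mW

Series current I = V_CC/ΣR = 45.7/43.93 = 1.040 mA.
V(R4) = I·R = 14.25 V; P = V·I = 14.25 × 1.040 = 14.83 mW.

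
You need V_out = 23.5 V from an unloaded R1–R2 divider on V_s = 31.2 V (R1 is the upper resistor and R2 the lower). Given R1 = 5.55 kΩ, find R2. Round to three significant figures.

R2 ≈ 16.9 kΩ

Required fraction k = V_out/V_s = 0.7532.
Rearranging, R2 = R1·k/(1−k) = 5.55 × 3.052 = 16.94 kΩ.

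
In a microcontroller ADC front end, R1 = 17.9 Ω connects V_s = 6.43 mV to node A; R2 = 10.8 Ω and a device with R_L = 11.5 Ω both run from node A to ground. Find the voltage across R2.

The load sits in parallel with R2, giving an effective lower resistance R2' = R2·R_L/(R2+R_L) = 5.570 Ω.
Then V_out = V_s · R2'/(R1 + R2') = 6.43 × 5.570/23.47 = 1.526 mV.

V_out ≈ 1.53 mV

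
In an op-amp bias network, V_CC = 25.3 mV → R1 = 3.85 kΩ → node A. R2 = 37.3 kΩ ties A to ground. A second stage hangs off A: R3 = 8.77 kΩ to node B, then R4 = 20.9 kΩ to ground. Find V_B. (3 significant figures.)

V_B ≈ 14.5 mV

Looking into the second stage from A: R3 + R4 = 29.67 kΩ appears in parallel with R2.
R2 ‖ (R3+R4) = 16.53 kΩ.
V_A = 25.3 × 16.53/(3.85 + 16.53) = 20.52 mV.
Then the unloaded second divider: V_B = V_A × R4/(R3+R4) = 20.52 × 0.7044 = 14.45 mV.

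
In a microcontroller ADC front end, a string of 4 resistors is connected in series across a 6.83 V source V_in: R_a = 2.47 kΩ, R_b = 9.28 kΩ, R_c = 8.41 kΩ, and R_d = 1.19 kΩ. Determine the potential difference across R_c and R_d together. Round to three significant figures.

V ≈ 3.07 V

ΣR = 2.47 + 9.28 + 8.41 + 1.19 = 21.35 kΩ.
R_{R_c..R_d} = 8.41 + 1.19 = 9.600 kΩ.
By the voltage-divider rule, V = 6.83 × 9.600/21.35 = 3.071 V.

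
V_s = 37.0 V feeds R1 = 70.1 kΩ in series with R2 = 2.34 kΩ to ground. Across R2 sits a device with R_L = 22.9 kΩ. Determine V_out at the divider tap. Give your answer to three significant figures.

V_out ≈ 1.09 V

R2 ‖ R_L = (2.34 × 22.9)/(2.34 + 22.9) = 2.123 kΩ.
Now apply the divider: V_out = 37.0 × 0.02940 = 1.088 V.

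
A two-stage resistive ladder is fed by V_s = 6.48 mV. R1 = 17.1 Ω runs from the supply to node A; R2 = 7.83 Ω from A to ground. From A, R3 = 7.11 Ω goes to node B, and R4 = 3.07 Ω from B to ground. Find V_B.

The second stage (R3 + R4 = 10.18 Ω) loads node A in parallel with R2.
Effective lower resistance at A: R2 ‖ 10.18 = 4.426 Ω.
First divider: V_A = V_s · 4.426/(17.1 + 4.426) = 1.332 mV.
V_B = V_A × 0.3016 = 0.4018 mV.

V_B ≈ 0.402 mV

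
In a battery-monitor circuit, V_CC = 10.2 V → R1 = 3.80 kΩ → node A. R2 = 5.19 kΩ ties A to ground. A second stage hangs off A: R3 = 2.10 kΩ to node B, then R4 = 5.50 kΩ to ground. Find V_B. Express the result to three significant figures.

V_B ≈ 3.31 V

Looking into the second stage from A: R3 + R4 = 7.600 kΩ appears in parallel with R2.
Effective lower resistance at A: R2 ‖ 7.600 = 3.084 kΩ.
So V_A = 10.2 × 0.4480 = 4.570 V.
Stage 2 is unloaded, so V_B = V_A · R4/(R3+R4) = 4.570 × 5.50/7.600 = 3.307 V.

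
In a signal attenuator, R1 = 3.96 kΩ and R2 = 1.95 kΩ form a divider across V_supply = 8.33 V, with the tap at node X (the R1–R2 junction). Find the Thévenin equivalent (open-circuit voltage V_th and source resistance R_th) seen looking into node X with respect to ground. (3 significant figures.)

V_th ≈ 2.75 V, R_th ≈ 1.31 kΩ

Open-circuit (no load on X): V_th = V_supply · R2/(R1 + R2) = 8.33 × 1.95/(3.960 + 1.95) = 2.748 V.
Looking into X with the source shorted: R_th = R1·R2/(R1+R2) = 3.960 × 1.95/5.910 = 1.307 kΩ.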